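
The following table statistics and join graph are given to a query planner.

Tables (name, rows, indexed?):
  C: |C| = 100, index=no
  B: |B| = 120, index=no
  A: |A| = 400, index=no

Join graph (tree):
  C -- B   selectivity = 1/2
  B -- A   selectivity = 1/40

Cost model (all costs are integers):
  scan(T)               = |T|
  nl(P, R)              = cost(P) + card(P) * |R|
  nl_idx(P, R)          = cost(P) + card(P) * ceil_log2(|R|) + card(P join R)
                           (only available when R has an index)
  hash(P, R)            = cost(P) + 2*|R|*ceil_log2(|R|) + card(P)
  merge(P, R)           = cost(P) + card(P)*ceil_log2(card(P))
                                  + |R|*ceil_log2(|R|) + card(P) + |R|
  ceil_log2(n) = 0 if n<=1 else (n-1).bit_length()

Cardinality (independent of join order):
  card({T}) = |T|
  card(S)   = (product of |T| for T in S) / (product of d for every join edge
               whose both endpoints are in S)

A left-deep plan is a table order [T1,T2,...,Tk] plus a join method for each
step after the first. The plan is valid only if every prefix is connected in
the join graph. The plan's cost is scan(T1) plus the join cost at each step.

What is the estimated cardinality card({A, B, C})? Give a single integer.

60000

Tables in S: A(400), B(120), C(100)
Edges inside S: C-B(d=2), B-A(d=40)
numerator = 400 * 120 * 100 = 4800000
denominator = 2 * 40 = 80
card(S) = 4800000 / 80 = 60000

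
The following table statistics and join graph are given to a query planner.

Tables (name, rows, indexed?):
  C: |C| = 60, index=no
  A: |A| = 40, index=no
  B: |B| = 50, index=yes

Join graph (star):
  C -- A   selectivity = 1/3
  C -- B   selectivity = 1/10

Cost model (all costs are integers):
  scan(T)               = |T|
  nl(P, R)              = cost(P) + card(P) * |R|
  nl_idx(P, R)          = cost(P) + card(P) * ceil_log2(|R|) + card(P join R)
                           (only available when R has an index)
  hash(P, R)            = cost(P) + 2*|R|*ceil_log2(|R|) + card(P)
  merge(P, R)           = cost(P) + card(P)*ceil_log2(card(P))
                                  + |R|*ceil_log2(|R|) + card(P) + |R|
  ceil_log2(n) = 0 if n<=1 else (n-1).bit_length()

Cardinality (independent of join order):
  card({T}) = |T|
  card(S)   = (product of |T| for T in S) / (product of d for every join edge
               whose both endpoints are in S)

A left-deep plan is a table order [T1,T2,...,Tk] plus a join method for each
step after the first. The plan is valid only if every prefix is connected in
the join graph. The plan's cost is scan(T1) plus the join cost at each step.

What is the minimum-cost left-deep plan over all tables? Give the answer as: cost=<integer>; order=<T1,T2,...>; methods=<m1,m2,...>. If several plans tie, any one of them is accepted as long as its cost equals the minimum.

Selinger DP (subsets sized 1..n):
  {C}: scan cost=60, card=60
  {A}: scan cost=40, card=40
  {B}: scan cost=50, card=50
  {AC}: card=800; try (A,hash)→600, (C,merge)→740, (A,merge)→760, (C,hash)→800, (C,nl)→2440, (A,nl)→2460; best=600 via (A,hash)
  {BC}: card=300; try (B,hash)→720, (B,nl_idx)→720, (C,hash)→820, (C,merge)→820, (B,merge)→830, (C,nl)→3050 …(+1); best=720 via (B,hash)
  {ABC}: card=4000; try (A,hash)→1500, (B,hash)→2000, (A,merge)→4000, (B,nl_idx)→9400, (B,merge)→9750, (A,nl)→12720 …(+1); best=1500 via (A,hash)

cost=1500; order=C,B,A; methods=hash,hash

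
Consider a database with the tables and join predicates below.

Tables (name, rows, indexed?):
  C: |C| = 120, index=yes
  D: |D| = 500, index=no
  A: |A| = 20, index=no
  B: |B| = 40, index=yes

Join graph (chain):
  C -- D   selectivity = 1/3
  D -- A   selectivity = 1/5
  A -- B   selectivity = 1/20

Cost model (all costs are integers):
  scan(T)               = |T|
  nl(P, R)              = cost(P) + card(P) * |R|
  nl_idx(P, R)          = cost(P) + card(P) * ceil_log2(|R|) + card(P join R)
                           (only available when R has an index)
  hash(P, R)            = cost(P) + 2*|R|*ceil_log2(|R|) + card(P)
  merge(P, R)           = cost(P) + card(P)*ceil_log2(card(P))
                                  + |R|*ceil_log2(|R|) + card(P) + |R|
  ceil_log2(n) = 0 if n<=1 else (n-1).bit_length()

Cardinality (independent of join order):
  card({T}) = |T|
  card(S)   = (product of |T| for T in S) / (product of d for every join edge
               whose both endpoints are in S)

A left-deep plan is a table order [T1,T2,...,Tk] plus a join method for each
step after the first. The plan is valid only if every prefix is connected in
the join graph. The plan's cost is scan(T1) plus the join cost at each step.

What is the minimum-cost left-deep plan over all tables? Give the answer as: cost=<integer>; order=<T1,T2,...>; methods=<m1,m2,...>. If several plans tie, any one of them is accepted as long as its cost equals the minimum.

cost=9360; order=D,A,B,C; methods=hash,hash,hash

Selinger DP (subsets sized 1..n):
  {C}: scan cost=120, card=120
  {D}: scan cost=500, card=500
  {A}: scan cost=20, card=20
  {B}: scan cost=40, card=40
  {CD}: card=20000; try (C,hash)→2680, (D,merge)→6080, (C,merge)→6460, (D,hash)→9240, (C,nl_idx)→24000, (D,nl)→60120 …(+1); best=2680 via (C,hash)
  {AD}: card=2000; try (A,hash)→1200, (D,merge)→5140, (A,merge)→5620, (D,hash)→9040, (D,nl)→10020, (A,nl)→10500; best=1200 via (A,hash)
  {AB}: card=40; try (B,nl_idx)→180, (A,hash)→280, (B,merge)→420, (A,merge)→440, (B,hash)→520, (B,nl)→820 …(+1); best=180 via (B,nl_idx)
  {ACD}: card=80000; try (C,hash)→4880, (A,hash)→22880, (C,merge)→26160, (C,nl_idx)→95200, (C,nl)→241200, (A,merge)→322800 …(+1); best=4880 via (C,hash)
  {ABD}: card=4000; try (B,hash)→3680, (D,merge)→5460, (D,hash)→9220, (B,nl_idx)→17200, (D,nl)→20180, (B,merge)→25480 …(+1); best=3680 via (B,hash)
  {ABCD}: card=160000; try (C,hash)→9360, (C,merge)→56640, (B,hash)→85360, (C,nl_idx)→191680, (C,nl)→483680, (B,nl_idx)→644880 …(+2); best=9360 via (C,hash)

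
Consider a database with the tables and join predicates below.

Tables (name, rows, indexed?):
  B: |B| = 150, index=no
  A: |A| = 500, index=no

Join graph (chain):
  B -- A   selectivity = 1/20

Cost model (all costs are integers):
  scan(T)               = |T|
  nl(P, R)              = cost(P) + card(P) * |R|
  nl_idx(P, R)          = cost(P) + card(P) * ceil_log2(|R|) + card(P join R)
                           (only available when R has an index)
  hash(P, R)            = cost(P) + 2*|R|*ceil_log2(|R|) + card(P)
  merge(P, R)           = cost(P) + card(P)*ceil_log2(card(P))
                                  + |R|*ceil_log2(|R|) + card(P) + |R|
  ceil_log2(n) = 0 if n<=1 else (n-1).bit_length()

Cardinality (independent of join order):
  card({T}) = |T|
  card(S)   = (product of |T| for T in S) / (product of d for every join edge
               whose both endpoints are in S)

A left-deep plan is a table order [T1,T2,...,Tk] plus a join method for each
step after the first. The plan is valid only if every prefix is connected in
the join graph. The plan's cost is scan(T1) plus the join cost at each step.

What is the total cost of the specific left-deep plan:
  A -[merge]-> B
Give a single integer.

6850

step 1: scan A: cost=500, card=500
step 2: join B via merge
    card(P join B) = 500*150/(20) = 3750
    cost = 500 + 500*9 + 150*8 + 500 + 150 = 6850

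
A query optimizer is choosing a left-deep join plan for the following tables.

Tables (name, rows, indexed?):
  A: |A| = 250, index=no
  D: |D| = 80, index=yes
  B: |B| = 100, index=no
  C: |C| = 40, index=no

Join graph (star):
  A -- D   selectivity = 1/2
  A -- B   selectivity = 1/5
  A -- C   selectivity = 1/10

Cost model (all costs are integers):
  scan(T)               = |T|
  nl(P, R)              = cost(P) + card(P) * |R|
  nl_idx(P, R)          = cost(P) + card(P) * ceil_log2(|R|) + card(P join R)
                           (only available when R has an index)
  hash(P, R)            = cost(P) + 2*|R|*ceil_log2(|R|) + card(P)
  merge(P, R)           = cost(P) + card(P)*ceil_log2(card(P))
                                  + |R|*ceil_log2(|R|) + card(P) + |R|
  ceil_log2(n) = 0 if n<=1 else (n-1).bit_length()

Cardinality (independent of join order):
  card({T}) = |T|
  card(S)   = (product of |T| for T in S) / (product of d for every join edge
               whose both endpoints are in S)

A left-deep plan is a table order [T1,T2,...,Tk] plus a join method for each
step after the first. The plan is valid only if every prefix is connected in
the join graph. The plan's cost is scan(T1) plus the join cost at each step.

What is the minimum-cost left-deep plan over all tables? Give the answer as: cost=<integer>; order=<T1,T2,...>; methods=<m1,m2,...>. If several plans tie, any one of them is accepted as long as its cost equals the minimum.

cost=24500; order=A,C,B,D; methods=hash,hash,hash

Selinger DP (subsets sized 1..n):
  {A}: scan cost=250, card=250
  {D}: scan cost=80, card=80
  {B}: scan cost=100, card=100
  {C}: scan cost=40, card=40
  {AD}: card=10000; try (D,hash)→1620, (A,merge)→2970, (D,merge)→3140, (A,hash)→4160, (D,nl_idx)→12000, (A,nl)→20080 …(+1); best=1620 via (D,hash)
  {AB}: card=5000; try (B,hash)→1900, (A,merge)→3150, (B,merge)→3300, (A,hash)→4200, (A,nl)→25100, (B,nl)→25250; best=1900 via (B,hash)
  {AC}: card=1000; try (C,hash)→980, (A,merge)→2570, (C,merge)→2780, (A,hash)→4080, (A,nl)→10040, (C,nl)→10250; best=980 via (C,hash)
  {ABD}: card=200000; try (D,hash)→8020, (B,hash)→13020, (D,merge)→72540, (B,merge)→152420, (D,nl_idx)→236900, (D,nl)→401900 …(+1); best=8020 via (D,hash)
  {ACD}: card=40000; try (D,hash)→3100, (C,hash)→12100, (D,merge)→12620, (D,nl_idx)→47980, (D,nl)→80980, (C,merge)→151900 …(+1); best=3100 via (D,hash)
  {ABC}: card=20000; try (B,hash)→3380, (C,hash)→7380, (B,merge)→12780, (C,merge)→72180, (B,nl)→100980, (C,nl)→201900; best=3380 via (B,hash)
  {ABCD}: card=800000; try (D,hash)→24500, (B,hash)→44500, (C,hash)→208500, (D,merge)→324020, (B,merge)→683900, (D,nl_idx)→943380 …(+4); best=24500 via (D,hash)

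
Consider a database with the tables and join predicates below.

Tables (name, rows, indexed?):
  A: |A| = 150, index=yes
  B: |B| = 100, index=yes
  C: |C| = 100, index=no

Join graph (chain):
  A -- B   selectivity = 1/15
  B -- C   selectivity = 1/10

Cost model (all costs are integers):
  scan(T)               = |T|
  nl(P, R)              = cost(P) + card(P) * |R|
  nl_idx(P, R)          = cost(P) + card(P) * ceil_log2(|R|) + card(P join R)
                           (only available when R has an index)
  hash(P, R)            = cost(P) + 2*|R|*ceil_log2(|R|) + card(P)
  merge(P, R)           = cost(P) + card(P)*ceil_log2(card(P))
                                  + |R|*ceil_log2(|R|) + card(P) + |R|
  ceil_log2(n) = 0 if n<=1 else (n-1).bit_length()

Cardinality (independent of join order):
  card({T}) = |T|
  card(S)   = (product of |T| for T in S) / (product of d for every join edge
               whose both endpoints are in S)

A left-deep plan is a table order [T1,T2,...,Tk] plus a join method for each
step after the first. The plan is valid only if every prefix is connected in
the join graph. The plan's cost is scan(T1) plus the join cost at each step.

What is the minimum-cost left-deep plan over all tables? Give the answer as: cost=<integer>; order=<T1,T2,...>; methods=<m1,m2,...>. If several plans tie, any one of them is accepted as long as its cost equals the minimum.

Selinger DP (subsets sized 1..n):
  {A}: scan cost=150, card=150
  {B}: scan cost=100, card=100
  {C}: scan cost=100, card=100
  {AB}: card=1000; try (B,hash)→1700, (A,nl_idx)→1900, (B,nl_idx)→2200, (A,merge)→2250, (B,merge)→2300, (A,hash)→2600 …(+2); best=1700 via (B,hash)
  {BC}: card=1000; try (C,hash)→1600, (B,hash)→1600, (C,merge)→1700, (B,merge)→1700, (B,nl_idx)→1800, (C,nl)→10100 …(+1); best=1600 via (C,hash)
  {ABC}: card=10000; try (C,hash)→4100, (A,hash)→5000, (C,merge)→13500, (A,merge)→13950, (A,nl_idx)→19600, (C,nl)→101700 …(+1); best=4100 via (C,hash)

cost=4100; order=A,B,C; methods=hash,hash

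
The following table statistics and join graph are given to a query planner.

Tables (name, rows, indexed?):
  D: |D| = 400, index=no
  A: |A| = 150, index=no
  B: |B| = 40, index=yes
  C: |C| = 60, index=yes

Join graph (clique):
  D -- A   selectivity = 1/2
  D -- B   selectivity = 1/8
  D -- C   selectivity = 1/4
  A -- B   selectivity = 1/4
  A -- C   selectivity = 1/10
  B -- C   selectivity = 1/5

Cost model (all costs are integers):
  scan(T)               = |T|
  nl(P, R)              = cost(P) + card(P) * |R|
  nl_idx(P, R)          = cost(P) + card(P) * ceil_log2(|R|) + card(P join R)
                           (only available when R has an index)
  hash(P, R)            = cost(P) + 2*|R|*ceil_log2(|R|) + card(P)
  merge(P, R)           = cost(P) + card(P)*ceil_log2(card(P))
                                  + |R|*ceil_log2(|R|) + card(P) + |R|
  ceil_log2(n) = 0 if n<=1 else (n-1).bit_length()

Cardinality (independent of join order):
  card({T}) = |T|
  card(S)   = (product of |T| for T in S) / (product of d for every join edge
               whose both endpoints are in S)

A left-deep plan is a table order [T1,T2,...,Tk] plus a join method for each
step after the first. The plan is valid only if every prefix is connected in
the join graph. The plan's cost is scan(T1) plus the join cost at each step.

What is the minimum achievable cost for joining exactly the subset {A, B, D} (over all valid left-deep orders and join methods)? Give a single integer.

5680

Selinger DP over subsets of {A,B,D}:
  {D}: scan cost=400, card=400
  {A}: scan cost=150, card=150
  {B}: scan cost=40, card=40
  {AD}: card=30000; try (A,hash)→3200, (D,merge)→5500, (A,merge)→5750, (D,hash)→7500, (D,nl)→60150, (A,nl)→60400; best=3200 via (A,hash)
  {BD}: card=2000; try (B,hash)→1280, (D,merge)→4320, (B,merge)→4680, (B,nl_idx)→4800, (D,hash)→7280, (D,nl)→16040 …(+1); best=1280 via (B,hash)
  {AB}: card=1500; try (B,hash)→780, (A,merge)→1670, (B,merge)→1780, (A,hash)→2480, (B,nl_idx)→2550, (A,nl)→6040 …(+1); best=780 via (B,hash)
  {ABD}: card=37500; try (A,hash)→5680, (D,hash)→9480, (D,merge)→22780, (A,merge)→26630, (B,hash)→33680, (B,nl_idx)→220700 …(+4); best=5680 via (A,hash)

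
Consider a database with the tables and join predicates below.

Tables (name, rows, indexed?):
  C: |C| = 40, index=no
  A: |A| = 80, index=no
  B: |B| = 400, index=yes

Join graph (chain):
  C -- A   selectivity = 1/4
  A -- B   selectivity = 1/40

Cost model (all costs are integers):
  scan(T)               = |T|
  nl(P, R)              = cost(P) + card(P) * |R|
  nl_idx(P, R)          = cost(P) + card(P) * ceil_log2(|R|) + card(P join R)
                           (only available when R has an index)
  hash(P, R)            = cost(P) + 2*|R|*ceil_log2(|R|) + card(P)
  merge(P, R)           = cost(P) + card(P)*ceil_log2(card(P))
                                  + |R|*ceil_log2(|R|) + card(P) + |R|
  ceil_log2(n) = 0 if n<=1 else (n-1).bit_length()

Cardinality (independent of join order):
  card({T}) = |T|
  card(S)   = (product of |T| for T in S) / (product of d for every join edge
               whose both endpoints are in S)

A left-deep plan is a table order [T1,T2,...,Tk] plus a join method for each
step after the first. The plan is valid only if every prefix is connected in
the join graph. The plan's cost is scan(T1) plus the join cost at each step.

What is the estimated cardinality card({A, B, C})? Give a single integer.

Tables in S: A(80), B(400), C(40)
Edges inside S: C-A(d=4), A-B(d=40)
numerator = 80 * 400 * 40 = 1280000
denominator = 4 * 40 = 160
card(S) = 1280000 / 160 = 8000

8000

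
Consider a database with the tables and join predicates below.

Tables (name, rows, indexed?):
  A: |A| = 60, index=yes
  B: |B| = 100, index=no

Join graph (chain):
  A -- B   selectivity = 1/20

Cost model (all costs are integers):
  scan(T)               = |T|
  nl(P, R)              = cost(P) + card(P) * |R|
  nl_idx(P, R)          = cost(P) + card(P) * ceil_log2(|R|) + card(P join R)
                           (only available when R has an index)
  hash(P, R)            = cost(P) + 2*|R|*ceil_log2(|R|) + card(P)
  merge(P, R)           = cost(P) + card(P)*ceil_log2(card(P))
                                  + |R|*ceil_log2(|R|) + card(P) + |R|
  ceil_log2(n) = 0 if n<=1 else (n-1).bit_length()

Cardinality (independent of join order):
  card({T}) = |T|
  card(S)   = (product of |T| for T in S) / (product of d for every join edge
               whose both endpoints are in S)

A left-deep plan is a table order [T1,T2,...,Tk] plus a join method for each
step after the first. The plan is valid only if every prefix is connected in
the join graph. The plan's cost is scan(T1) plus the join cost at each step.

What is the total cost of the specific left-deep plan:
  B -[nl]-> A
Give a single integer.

step 1: scan B: cost=100, card=100
step 2: join A via nl
    card(P join A) = 100*60/(20) = 300
    cost = 100 + 100*60 = 6100

6100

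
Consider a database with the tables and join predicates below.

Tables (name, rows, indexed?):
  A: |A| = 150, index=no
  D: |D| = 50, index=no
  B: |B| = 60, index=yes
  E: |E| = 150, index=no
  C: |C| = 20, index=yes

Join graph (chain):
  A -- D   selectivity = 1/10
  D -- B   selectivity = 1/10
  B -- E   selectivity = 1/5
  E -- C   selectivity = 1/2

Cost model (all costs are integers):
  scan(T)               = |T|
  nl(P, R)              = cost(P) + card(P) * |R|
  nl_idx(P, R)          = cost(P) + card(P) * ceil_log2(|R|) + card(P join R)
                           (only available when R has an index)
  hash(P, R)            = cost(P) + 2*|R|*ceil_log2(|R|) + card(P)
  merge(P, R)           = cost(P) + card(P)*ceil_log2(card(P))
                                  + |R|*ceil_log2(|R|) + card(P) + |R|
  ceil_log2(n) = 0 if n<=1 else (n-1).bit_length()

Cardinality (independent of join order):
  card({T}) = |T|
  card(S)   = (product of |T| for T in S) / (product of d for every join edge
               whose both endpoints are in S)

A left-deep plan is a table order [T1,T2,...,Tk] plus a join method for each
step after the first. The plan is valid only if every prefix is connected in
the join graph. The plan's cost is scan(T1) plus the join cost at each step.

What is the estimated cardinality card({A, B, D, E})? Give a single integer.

135000

Tables in S: A(150), B(60), D(50), E(150)
Edges inside S: A-D(d=10), D-B(d=10), B-E(d=5)
numerator = 150 * 60 * 50 * 150 = 67500000
denominator = 10 * 10 * 5 = 500
card(S) = 67500000 / 500 = 135000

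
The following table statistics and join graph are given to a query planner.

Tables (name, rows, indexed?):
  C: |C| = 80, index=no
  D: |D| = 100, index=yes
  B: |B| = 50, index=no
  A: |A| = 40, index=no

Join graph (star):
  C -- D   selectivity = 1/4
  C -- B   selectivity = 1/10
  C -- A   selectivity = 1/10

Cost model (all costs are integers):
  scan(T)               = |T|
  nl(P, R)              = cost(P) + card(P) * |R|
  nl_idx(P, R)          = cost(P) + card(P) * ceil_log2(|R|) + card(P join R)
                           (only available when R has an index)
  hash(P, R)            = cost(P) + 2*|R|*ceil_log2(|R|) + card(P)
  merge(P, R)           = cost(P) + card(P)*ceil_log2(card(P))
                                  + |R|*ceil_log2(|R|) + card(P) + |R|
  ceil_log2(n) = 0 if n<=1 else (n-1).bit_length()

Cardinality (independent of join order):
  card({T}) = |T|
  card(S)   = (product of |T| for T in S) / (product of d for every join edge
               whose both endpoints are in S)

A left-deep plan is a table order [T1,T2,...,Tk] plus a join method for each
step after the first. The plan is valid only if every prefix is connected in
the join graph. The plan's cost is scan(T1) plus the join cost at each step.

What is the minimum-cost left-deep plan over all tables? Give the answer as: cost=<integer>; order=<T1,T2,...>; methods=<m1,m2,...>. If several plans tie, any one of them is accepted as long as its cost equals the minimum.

cost=4560; order=C,A,B,D; methods=hash,hash,hash

Selinger DP (subsets sized 1..n):
  {C}: scan cost=80, card=80
  {D}: scan cost=100, card=100
  {B}: scan cost=50, card=50
  {A}: scan cost=40, card=40
  {CD}: card=2000; try (C,hash)→1320, (D,merge)→1520, (C,merge)→1540, (D,hash)→1560, (D,nl_idx)→2640, (D,nl)→8080 …(+1); best=1320 via (C,hash)
  {BC}: card=400; try (B,hash)→760, (C,merge)→1040, (B,merge)→1070, (C,hash)→1220, (C,nl)→4050, (B,nl)→4080; best=760 via (B,hash)
  {AC}: card=320; try (A,hash)→640, (C,merge)→960, (A,merge)→1000, (C,hash)→1200, (C,nl)→3240, (A,nl)→3280; best=640 via (A,hash)
  {BCD}: card=10000; try (D,hash)→2560, (B,hash)→3920, (D,merge)→5560, (D,nl_idx)→13560, (B,merge)→25670, (D,nl)→40760 …(+1); best=2560 via (D,hash)
  {ACD}: card=8000; try (D,hash)→2360, (A,hash)→3800, (D,merge)→4640, (D,nl_idx)→10880, (A,merge)→25600, (D,nl)→32640 …(+1); best=2360 via (D,hash)
  {ABC}: card=1600; try (B,hash)→1560, (A,hash)→1640, (B,merge)→4190, (A,merge)→5040, (B,nl)→16640, (A,nl)→16760; best=1560 via (B,hash)
  {ABCD}: card=40000; try (D,hash)→4560, (B,hash)→10960, (A,hash)→13040, (D,merge)→21560, (D,nl_idx)→52760, (B,merge)→114710 …(+4); best=4560 via (D,hash)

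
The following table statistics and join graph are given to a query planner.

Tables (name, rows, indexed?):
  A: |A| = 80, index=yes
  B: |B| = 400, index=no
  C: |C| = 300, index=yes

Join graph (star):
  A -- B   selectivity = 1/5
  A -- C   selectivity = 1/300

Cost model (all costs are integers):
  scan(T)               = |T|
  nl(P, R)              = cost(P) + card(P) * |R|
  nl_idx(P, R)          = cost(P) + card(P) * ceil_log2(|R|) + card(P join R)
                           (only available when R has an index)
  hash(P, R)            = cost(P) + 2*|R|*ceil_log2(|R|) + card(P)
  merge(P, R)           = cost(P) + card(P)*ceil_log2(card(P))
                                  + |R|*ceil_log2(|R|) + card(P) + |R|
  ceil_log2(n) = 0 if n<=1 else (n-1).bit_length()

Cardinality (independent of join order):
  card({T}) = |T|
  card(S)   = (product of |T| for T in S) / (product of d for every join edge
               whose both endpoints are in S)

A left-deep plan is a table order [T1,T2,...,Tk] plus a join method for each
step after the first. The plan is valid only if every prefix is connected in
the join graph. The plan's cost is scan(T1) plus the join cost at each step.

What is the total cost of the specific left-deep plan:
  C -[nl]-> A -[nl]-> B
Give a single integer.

step 1: scan C: cost=300, card=300
step 2: join A via nl
    card(P join A) = 300*80/(300) = 80
    cost = 300 + 300*80 = 24300
step 3: join B via nl
    card(P join B) = 80*400/(5) = 6400
    cost = 24300 + 80*400 = 56300

56300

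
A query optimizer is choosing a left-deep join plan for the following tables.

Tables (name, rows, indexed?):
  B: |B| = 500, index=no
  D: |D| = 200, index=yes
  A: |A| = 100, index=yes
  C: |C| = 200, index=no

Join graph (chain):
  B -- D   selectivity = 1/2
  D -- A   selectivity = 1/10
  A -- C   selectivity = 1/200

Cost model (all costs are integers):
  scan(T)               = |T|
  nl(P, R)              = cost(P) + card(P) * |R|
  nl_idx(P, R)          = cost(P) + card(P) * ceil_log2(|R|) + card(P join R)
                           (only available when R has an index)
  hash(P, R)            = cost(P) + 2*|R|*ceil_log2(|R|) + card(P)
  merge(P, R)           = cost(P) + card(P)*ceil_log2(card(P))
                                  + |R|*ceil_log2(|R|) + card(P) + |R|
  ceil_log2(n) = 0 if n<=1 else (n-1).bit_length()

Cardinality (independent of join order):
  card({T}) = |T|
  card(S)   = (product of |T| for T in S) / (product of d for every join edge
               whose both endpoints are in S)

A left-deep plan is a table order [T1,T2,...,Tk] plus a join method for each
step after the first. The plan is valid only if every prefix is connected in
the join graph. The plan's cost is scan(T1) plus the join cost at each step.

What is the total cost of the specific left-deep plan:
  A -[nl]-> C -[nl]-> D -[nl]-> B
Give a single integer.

1040100

step 1: scan A: cost=100, card=100
step 2: join C via nl
    card(P join C) = 100*200/(200) = 100
    cost = 100 + 100*200 = 20100
step 3: join D via nl
    card(P join D) = 100*200/(10) = 2000
    cost = 20100 + 100*200 = 40100
step 4: join B via nl
    card(P join B) = 2000*500/(2) = 500000
    cost = 40100 + 2000*500 = 1040100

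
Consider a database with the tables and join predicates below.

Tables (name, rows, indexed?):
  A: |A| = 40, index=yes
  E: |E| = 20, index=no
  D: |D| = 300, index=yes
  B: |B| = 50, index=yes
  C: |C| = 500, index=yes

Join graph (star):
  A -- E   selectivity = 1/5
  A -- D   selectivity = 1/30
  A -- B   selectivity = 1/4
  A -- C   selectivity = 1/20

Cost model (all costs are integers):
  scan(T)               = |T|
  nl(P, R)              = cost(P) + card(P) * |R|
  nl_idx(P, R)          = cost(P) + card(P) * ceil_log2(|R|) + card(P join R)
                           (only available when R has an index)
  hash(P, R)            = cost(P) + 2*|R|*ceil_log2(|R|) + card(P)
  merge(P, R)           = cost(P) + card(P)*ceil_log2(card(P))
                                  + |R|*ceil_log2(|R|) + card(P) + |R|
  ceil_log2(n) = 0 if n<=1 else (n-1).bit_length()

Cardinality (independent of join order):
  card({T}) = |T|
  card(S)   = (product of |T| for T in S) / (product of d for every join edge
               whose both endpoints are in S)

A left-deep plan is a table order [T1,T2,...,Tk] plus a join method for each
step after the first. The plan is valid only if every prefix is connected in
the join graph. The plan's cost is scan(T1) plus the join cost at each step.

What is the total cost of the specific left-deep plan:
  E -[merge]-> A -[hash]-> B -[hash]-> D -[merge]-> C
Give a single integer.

step 1: scan E: cost=20, card=20
step 2: join A via merge
    card(P join A) = 20*40/(5) = 160
    cost = 20 + 20*5 + 40*6 + 20 + 40 = 420
step 3: join B via hash
    card(P join B) = 160*50/(4) = 2000
    cost = 420 + 2*50*6 + 160 = 1180
step 4: join D via hash
    card(P join D) = 2000*300/(30) = 20000
    cost = 1180 + 2*300*9 + 2000 = 8580
step 5: join C via merge
    card(P join C) = 20000*500/(20) = 500000
    cost = 8580 + 20000*15 + 500*9 + 20000 + 500 = 333580

333580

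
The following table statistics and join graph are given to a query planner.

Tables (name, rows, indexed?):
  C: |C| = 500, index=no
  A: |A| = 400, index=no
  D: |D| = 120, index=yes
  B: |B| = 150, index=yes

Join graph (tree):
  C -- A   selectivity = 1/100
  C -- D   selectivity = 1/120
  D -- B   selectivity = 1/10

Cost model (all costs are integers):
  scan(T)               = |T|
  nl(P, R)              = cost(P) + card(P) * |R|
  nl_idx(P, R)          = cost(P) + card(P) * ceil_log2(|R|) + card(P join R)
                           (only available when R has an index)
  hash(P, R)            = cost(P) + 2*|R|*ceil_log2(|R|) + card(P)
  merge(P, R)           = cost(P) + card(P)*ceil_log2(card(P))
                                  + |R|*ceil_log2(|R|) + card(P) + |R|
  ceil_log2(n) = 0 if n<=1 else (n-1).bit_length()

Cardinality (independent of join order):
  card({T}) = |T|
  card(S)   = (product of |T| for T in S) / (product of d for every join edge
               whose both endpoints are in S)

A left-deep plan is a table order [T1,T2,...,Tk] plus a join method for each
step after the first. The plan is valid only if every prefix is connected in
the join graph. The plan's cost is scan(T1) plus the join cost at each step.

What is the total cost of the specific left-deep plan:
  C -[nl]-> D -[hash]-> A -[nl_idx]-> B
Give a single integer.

step 1: scan C: cost=500, card=500
step 2: join D via nl
    card(P join D) = 500*120/(120) = 500
    cost = 500 + 500*120 = 60500
step 3: join A via hash
    card(P join A) = 500*400/(100) = 2000
    cost = 60500 + 2*400*9 + 500 = 68200
step 4: join B via nl_idx
    card(P join B) = 2000*150/(10) = 30000
    cost = 68200 + 2000*8 + 30000 = 114200

114200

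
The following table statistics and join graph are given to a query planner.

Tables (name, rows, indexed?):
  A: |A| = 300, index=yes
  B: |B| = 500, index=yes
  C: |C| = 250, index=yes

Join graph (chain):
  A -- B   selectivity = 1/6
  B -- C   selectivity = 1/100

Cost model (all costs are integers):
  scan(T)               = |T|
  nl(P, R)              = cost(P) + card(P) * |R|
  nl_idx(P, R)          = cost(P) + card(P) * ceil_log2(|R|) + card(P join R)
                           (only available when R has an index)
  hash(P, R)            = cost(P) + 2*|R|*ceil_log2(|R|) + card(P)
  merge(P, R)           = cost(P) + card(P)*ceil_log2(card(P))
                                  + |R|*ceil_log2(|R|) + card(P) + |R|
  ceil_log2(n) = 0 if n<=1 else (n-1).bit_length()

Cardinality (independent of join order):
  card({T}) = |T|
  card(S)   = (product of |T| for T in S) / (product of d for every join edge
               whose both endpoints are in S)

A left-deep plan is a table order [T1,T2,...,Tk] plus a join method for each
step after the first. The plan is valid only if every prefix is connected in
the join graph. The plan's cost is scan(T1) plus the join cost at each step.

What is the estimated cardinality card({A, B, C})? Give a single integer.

62500

Tables in S: A(300), B(500), C(250)
Edges inside S: A-B(d=6), B-C(d=100)
numerator = 300 * 500 * 250 = 37500000
denominator = 6 * 100 = 600
card(S) = 37500000 / 600 = 62500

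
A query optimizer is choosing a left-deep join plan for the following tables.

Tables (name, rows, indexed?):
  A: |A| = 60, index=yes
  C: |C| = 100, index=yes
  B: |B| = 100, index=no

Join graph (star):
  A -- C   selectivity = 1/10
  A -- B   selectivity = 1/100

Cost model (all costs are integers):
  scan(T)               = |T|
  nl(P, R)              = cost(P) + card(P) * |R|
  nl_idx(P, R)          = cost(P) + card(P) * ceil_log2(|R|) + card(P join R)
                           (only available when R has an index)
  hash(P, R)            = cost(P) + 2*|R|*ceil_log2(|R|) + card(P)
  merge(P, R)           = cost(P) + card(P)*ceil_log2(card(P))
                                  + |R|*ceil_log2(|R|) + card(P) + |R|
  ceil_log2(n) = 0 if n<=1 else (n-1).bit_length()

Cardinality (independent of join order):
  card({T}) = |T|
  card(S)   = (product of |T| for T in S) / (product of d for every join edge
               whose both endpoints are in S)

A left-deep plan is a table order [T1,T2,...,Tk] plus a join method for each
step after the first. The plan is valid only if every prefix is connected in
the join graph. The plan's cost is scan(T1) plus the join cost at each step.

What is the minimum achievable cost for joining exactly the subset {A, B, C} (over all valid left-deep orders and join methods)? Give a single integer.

1780

Selinger DP over subsets of {A,B,C}:
  {A}: scan cost=60, card=60
  {C}: scan cost=100, card=100
  {B}: scan cost=100, card=100
  {AC}: card=600; try (A,hash)→920, (C,nl_idx)→1080, (C,merge)→1280, (A,nl_idx)→1300, (A,merge)→1320, (C,hash)→1520 …(+2); best=920 via (A,hash)
  {AB}: card=60; try (A,nl_idx)→760, (A,hash)→920, (B,merge)→1280, (A,merge)→1320, (B,hash)→1520, (B,nl)→6060 …(+1); best=760 via (A,nl_idx)
  {ABC}: card=600; try (C,nl_idx)→1780, (C,merge)→1980, (C,hash)→2220, (B,hash)→2920, (C,nl)→6760, (B,merge)→8320 …(+1); best=1780 via (C,nl_idx)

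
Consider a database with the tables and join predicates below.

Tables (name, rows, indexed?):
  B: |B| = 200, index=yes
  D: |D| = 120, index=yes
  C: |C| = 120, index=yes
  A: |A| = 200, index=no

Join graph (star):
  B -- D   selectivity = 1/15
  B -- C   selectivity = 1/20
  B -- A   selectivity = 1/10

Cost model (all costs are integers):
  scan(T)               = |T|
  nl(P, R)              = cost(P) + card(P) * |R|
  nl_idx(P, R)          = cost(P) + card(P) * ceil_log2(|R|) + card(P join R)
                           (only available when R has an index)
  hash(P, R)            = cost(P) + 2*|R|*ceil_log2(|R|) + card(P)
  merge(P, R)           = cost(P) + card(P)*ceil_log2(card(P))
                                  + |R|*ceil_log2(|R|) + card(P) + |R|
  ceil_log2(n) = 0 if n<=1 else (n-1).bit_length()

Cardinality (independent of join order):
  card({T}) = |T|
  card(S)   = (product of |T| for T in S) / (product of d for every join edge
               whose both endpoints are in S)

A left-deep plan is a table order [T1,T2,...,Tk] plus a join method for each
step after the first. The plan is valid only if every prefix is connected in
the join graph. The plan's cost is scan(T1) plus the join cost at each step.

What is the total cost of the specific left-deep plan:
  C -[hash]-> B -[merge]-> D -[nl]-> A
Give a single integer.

step 1: scan C: cost=120, card=120
step 2: join B via hash
    card(P join B) = 120*200/(20) = 1200
    cost = 120 + 2*200*8 + 120 = 3440
step 3: join D via merge
    card(P join D) = 1200*120/(15) = 9600
    cost = 3440 + 1200*11 + 120*7 + 1200 + 120 = 18800
step 4: join A via nl
    card(P join A) = 9600*200/(10) = 192000
    cost = 18800 + 9600*200 = 1938800

1938800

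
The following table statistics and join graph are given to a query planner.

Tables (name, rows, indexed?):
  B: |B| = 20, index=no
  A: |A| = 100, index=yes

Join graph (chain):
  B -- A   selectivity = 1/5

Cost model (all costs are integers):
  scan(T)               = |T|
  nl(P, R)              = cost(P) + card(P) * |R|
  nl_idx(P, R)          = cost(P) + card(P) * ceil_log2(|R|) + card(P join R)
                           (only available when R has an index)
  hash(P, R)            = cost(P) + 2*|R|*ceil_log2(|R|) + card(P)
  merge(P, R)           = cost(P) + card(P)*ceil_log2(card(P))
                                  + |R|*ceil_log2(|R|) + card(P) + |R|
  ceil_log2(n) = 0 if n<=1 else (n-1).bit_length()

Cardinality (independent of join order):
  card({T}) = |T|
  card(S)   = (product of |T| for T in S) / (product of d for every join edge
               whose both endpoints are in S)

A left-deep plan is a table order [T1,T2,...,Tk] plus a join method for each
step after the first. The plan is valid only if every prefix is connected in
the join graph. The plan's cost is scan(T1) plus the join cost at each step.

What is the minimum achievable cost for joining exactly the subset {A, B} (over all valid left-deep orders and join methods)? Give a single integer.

Selinger DP over subsets of {A,B}:
  {B}: scan cost=20, card=20
  {A}: scan cost=100, card=100
  {AB}: card=400; try (B,hash)→400, (A,nl_idx)→560, (A,merge)→940, (B,merge)→1020, (A,hash)→1440, (A,nl)→2020 …(+1); best=400 via (B,hash)

400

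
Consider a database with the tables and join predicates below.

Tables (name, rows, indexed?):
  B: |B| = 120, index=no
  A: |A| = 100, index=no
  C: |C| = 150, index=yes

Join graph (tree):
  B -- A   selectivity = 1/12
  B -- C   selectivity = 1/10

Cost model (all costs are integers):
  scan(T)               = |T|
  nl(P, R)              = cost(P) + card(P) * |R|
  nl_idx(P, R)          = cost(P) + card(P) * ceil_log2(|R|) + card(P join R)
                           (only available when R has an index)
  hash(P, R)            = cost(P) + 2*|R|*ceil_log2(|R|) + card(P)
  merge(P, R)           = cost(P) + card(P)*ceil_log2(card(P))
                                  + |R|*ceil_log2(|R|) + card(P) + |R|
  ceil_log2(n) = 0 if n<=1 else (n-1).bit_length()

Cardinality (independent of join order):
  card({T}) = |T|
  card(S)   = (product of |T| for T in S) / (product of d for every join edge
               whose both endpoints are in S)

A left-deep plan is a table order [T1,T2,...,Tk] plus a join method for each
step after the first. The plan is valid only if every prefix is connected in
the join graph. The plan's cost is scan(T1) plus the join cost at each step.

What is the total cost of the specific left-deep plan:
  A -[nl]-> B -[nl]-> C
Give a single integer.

162100

step 1: scan A: cost=100, card=100
step 2: join B via nl
    card(P join B) = 100*120/(12) = 1000
    cost = 100 + 100*120 = 12100
step 3: join C via nl
    card(P join C) = 1000*150/(10) = 15000
    cost = 12100 + 1000*150 = 162100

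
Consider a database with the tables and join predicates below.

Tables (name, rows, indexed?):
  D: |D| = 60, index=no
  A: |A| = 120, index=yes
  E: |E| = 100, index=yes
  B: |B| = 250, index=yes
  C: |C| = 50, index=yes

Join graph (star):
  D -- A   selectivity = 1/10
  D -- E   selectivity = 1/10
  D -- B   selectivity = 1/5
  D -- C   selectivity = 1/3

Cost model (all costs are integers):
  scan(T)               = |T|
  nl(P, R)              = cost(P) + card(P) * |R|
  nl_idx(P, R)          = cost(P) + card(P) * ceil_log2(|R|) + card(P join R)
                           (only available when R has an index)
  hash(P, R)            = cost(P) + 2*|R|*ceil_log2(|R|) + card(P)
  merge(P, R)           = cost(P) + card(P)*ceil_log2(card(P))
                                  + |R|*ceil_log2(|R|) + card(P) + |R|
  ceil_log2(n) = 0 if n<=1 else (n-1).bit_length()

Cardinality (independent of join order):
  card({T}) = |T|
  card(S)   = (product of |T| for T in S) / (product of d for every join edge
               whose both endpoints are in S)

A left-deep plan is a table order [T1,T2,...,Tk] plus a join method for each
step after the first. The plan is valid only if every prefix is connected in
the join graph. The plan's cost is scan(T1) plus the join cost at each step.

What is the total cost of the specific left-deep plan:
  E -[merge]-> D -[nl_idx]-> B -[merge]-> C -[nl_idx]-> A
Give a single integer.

10016470

step 1: scan E: cost=100, card=100
step 2: join D via merge
    card(P join D) = 100*60/(10) = 600
    cost = 100 + 100*7 + 60*6 + 100 + 60 = 1320
step 3: join B via nl_idx
    card(P join B) = 600*250/(5) = 30000
    cost = 1320 + 600*8 + 30000 = 36120
step 4: join C via merge
    card(P join C) = 30000*50/(3) = 500000
    cost = 36120 + 30000*15 + 50*6 + 30000 + 50 = 516470
step 5: join A via nl_idx
    card(P join A) = 500000*120/(10) = 6000000
    cost = 516470 + 500000*7 + 6000000 = 10016470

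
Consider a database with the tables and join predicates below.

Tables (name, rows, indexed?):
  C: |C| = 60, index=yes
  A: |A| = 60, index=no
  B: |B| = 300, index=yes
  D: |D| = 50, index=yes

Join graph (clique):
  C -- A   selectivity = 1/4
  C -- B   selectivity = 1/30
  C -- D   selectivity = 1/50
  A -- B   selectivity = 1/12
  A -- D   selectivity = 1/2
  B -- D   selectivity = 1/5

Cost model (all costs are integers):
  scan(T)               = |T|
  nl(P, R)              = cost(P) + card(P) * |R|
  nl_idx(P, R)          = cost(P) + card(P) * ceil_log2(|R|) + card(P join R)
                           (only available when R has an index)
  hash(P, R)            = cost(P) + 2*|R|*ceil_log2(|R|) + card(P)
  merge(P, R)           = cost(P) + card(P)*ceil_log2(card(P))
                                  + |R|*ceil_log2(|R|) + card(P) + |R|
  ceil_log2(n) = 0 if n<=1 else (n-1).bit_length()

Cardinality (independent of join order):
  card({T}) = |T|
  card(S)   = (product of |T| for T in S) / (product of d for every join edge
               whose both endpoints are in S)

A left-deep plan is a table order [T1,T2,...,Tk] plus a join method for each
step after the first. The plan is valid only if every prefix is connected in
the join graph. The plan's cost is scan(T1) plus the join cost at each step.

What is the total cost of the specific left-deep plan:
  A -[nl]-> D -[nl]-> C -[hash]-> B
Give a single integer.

step 1: scan A: cost=60, card=60
step 2: join D via nl
    card(P join D) = 60*50/(2) = 1500
    cost = 60 + 60*50 = 3060
step 3: join C via nl
    card(P join C) = 1500*60/(4*50) = 450
    cost = 3060 + 1500*60 = 93060
step 4: join B via hash
    card(P join B) = 450*300/(30*12*5) = 75
    cost = 93060 + 2*300*9 + 450 = 98910

98910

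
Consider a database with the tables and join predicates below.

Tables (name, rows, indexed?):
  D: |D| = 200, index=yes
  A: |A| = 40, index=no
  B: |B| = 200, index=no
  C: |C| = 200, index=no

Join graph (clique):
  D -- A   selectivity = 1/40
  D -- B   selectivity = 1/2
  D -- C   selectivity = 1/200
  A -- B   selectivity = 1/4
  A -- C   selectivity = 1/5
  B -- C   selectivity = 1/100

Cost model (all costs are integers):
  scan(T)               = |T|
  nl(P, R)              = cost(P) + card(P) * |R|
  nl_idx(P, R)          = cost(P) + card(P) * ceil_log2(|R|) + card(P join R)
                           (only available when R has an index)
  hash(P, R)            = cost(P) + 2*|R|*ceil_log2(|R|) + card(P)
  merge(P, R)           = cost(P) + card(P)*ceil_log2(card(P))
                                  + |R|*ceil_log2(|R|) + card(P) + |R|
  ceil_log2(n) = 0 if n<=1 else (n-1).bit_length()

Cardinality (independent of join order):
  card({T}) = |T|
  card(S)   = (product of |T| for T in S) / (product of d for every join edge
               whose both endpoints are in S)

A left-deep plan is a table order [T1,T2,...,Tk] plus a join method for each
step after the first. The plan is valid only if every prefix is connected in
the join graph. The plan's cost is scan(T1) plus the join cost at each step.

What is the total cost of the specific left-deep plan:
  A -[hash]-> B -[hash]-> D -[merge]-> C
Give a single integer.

step 1: scan A: cost=40, card=40
step 2: join B via hash
    card(P join B) = 40*200/(4) = 2000
    cost = 40 + 2*200*8 + 40 = 3280
step 3: join D via hash
    card(P join D) = 2000*200/(40*2) = 5000
    cost = 3280 + 2*200*8 + 2000 = 8480
step 4: join C via merge
    card(P join C) = 5000*200/(200*5*100) = 10
    cost = 8480 + 5000*13 + 200*8 + 5000 + 200 = 80280

80280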